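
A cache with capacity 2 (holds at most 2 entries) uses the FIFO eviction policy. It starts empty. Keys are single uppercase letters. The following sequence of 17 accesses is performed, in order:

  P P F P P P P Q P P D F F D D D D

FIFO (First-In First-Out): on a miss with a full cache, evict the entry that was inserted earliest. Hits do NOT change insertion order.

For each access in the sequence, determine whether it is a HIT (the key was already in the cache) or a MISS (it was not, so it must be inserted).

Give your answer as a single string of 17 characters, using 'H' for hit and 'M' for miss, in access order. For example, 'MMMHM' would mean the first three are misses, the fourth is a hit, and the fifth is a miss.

FIFO simulation (capacity=2):
  1. access P: MISS. Cache (old->new): [P]
  2. access P: HIT. Cache (old->new): [P]
  3. access F: MISS. Cache (old->new): [P F]
  4. access P: HIT. Cache (old->new): [P F]
  5. access P: HIT. Cache (old->new): [P F]
  6. access P: HIT. Cache (old->new): [P F]
  7. access P: HIT. Cache (old->new): [P F]
  8. access Q: MISS, evict P. Cache (old->new): [F Q]
  9. access P: MISS, evict F. Cache (old->new): [Q P]
  10. access P: HIT. Cache (old->new): [Q P]
  11. access D: MISS, evict Q. Cache (old->new): [P D]
  12. access F: MISS, evict P. Cache (old->new): [D F]
  13. access F: HIT. Cache (old->new): [D F]
  14. access D: HIT. Cache (old->new): [D F]
  15. access D: HIT. Cache (old->new): [D F]
  16. access D: HIT. Cache (old->new): [D F]
  17. access D: HIT. Cache (old->new): [D F]
Total: 11 hits, 6 misses, 4 evictions

Answer: MHMHHHHMMHMMHHHHH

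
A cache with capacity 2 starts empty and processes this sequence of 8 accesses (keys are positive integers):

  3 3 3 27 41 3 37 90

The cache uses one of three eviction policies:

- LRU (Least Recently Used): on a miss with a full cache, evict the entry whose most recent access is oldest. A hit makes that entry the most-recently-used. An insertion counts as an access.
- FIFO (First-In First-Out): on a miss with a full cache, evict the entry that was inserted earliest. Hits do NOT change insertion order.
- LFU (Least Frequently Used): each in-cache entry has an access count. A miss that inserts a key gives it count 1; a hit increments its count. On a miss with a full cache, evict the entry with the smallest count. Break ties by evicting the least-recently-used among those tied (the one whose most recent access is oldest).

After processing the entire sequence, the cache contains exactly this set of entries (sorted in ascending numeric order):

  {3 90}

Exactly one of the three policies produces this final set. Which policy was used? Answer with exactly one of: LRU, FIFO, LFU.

Simulating under each policy and comparing final sets:
  LRU: final set = {37 90} -> differs
  FIFO: final set = {37 90} -> differs
  LFU: final set = {3 90} -> MATCHES target
Only LFU produces the target set.

Answer: LFU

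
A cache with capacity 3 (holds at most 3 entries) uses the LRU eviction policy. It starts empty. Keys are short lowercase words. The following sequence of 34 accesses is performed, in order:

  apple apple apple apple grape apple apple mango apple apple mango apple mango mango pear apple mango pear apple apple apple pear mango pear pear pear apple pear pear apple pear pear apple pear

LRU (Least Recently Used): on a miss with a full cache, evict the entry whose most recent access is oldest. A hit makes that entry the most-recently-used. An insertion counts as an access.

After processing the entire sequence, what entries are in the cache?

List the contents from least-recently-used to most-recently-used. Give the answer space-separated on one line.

Answer: mango apple pear

Derivation:
LRU simulation (capacity=3):
  1. access apple: MISS. Cache (LRU->MRU): [apple]
  2. access apple: HIT. Cache (LRU->MRU): [apple]
  3. access apple: HIT. Cache (LRU->MRU): [apple]
  4. access apple: HIT. Cache (LRU->MRU): [apple]
  5. access grape: MISS. Cache (LRU->MRU): [apple grape]
  6. access apple: HIT. Cache (LRU->MRU): [grape apple]
  7. access apple: HIT. Cache (LRU->MRU): [grape apple]
  8. access mango: MISS. Cache (LRU->MRU): [grape apple mango]
  9. access apple: HIT. Cache (LRU->MRU): [grape mango apple]
  10. access apple: HIT. Cache (LRU->MRU): [grape mango apple]
  11. access mango: HIT. Cache (LRU->MRU): [grape apple mango]
  12. access apple: HIT. Cache (LRU->MRU): [grape mango apple]
  13. access mango: HIT. Cache (LRU->MRU): [grape apple mango]
  14. access mango: HIT. Cache (LRU->MRU): [grape apple mango]
  15. access pear: MISS, evict grape. Cache (LRU->MRU): [apple mango pear]
  16. access apple: HIT. Cache (LRU->MRU): [mango pear apple]
  17. access mango: HIT. Cache (LRU->MRU): [pear apple mango]
  18. access pear: HIT. Cache (LRU->MRU): [apple mango pear]
  19. access apple: HIT. Cache (LRU->MRU): [mango pear apple]
  20. access apple: HIT. Cache (LRU->MRU): [mango pear apple]
  21. access apple: HIT. Cache (LRU->MRU): [mango pear apple]
  22. access pear: HIT. Cache (LRU->MRU): [mango apple pear]
  23. access mango: HIT. Cache (LRU->MRU): [apple pear mango]
  24. access pear: HIT. Cache (LRU->MRU): [apple mango pear]
  25. access pear: HIT. Cache (LRU->MRU): [apple mango pear]
  26. access pear: HIT. Cache (LRU->MRU): [apple mango pear]
  27. access apple: HIT. Cache (LRU->MRU): [mango pear apple]
  28. access pear: HIT. Cache (LRU->MRU): [mango apple pear]
  29. access pear: HIT. Cache (LRU->MRU): [mango apple pear]
  30. access apple: HIT. Cache (LRU->MRU): [mango pear apple]
  31. access pear: HIT. Cache (LRU->MRU): [mango apple pear]
  32. access pear: HIT. Cache (LRU->MRU): [mango apple pear]
  33. access apple: HIT. Cache (LRU->MRU): [mango pear apple]
  34. access pear: HIT. Cache (LRU->MRU): [mango apple pear]
Total: 30 hits, 4 misses, 1 evictions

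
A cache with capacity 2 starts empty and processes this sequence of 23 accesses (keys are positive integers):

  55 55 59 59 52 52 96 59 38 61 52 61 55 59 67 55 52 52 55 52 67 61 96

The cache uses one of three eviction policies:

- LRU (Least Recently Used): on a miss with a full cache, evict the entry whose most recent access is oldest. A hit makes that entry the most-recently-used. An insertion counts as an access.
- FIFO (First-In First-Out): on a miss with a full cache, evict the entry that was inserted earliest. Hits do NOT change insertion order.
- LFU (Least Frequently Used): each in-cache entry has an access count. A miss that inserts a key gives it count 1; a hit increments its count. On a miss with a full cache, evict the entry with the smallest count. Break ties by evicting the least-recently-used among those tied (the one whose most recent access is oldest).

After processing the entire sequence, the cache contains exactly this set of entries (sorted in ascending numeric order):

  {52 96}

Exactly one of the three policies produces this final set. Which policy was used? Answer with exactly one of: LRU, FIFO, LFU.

Answer: LFU

Derivation:
Simulating under each policy and comparing final sets:
  LRU: final set = {61 96} -> differs
  FIFO: final set = {61 96} -> differs
  LFU: final set = {52 96} -> MATCHES target
Only LFU produces the target set.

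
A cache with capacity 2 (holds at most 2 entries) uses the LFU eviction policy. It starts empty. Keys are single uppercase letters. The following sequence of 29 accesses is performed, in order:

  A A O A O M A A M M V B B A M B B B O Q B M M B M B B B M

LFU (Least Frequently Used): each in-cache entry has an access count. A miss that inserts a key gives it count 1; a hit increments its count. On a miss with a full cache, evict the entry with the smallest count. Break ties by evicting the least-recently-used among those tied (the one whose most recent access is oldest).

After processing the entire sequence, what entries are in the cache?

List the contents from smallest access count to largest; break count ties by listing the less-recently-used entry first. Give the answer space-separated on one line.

LFU simulation (capacity=2):
  1. access A: MISS. Cache: [A(c=1)]
  2. access A: HIT, count now 2. Cache: [A(c=2)]
  3. access O: MISS. Cache: [O(c=1) A(c=2)]
  4. access A: HIT, count now 3. Cache: [O(c=1) A(c=3)]
  5. access O: HIT, count now 2. Cache: [O(c=2) A(c=3)]
  6. access M: MISS, evict O(c=2). Cache: [M(c=1) A(c=3)]
  7. access A: HIT, count now 4. Cache: [M(c=1) A(c=4)]
  8. access A: HIT, count now 5. Cache: [M(c=1) A(c=5)]
  9. access M: HIT, count now 2. Cache: [M(c=2) A(c=5)]
  10. access M: HIT, count now 3. Cache: [M(c=3) A(c=5)]
  11. access V: MISS, evict M(c=3). Cache: [V(c=1) A(c=5)]
  12. access B: MISS, evict V(c=1). Cache: [B(c=1) A(c=5)]
  13. access B: HIT, count now 2. Cache: [B(c=2) A(c=5)]
  14. access A: HIT, count now 6. Cache: [B(c=2) A(c=6)]
  15. access M: MISS, evict B(c=2). Cache: [M(c=1) A(c=6)]
  16. access B: MISS, evict M(c=1). Cache: [B(c=1) A(c=6)]
  17. access B: HIT, count now 2. Cache: [B(c=2) A(c=6)]
  18. access B: HIT, count now 3. Cache: [B(c=3) A(c=6)]
  19. access O: MISS, evict B(c=3). Cache: [O(c=1) A(c=6)]
  20. access Q: MISS, evict O(c=1). Cache: [Q(c=1) A(c=6)]
  21. access B: MISS, evict Q(c=1). Cache: [B(c=1) A(c=6)]
  22. access M: MISS, evict B(c=1). Cache: [M(c=1) A(c=6)]
  23. access M: HIT, count now 2. Cache: [M(c=2) A(c=6)]
  24. access B: MISS, evict M(c=2). Cache: [B(c=1) A(c=6)]
  25. access M: MISS, evict B(c=1). Cache: [M(c=1) A(c=6)]
  26. access B: MISS, evict M(c=1). Cache: [B(c=1) A(c=6)]
  27. access B: HIT, count now 2. Cache: [B(c=2) A(c=6)]
  28. access B: HIT, count now 3. Cache: [B(c=3) A(c=6)]
  29. access M: MISS, evict B(c=3). Cache: [M(c=1) A(c=6)]
Total: 14 hits, 15 misses, 13 evictions

Answer: M A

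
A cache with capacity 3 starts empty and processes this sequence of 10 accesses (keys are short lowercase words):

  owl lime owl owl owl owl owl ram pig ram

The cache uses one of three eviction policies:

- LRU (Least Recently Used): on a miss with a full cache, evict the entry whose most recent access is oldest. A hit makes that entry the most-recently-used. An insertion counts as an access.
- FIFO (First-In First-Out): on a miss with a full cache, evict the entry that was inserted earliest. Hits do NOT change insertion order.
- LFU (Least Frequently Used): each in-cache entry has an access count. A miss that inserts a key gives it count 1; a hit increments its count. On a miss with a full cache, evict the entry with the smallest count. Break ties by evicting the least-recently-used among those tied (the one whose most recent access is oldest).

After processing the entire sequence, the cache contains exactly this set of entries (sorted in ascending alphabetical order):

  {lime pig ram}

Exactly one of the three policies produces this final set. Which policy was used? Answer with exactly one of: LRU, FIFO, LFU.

Simulating under each policy and comparing final sets:
  LRU: final set = {owl pig ram} -> differs
  FIFO: final set = {lime pig ram} -> MATCHES target
  LFU: final set = {owl pig ram} -> differs
Only FIFO produces the target set.

Answer: FIFO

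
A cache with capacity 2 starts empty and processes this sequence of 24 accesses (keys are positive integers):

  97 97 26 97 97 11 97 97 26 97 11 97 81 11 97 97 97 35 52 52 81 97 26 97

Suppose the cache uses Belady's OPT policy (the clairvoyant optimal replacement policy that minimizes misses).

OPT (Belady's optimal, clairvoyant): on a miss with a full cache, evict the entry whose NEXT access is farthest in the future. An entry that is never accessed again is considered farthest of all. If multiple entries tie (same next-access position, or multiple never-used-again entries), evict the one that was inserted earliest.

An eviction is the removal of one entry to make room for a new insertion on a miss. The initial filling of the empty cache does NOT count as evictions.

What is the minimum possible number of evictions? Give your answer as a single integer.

OPT (Belady) simulation (capacity=2):
  1. access 97: MISS. Cache: [97]
  2. access 97: HIT. Next use of 97: step 4. Cache: [97]
  3. access 26: MISS. Cache: [97 26]
  4. access 97: HIT. Next use of 97: step 5. Cache: [97 26]
  5. access 97: HIT. Next use of 97: step 7. Cache: [97 26]
  6. access 11: MISS, evict 26 (next use: step 9). Cache: [97 11]
  7. access 97: HIT. Next use of 97: step 8. Cache: [97 11]
  8. access 97: HIT. Next use of 97: step 10. Cache: [97 11]
  9. access 26: MISS, evict 11 (next use: step 11). Cache: [97 26]
  10. access 97: HIT. Next use of 97: step 12. Cache: [97 26]
  11. access 11: MISS, evict 26 (next use: step 23). Cache: [97 11]
  12. access 97: HIT. Next use of 97: step 15. Cache: [97 11]
  13. access 81: MISS, evict 97 (next use: step 15). Cache: [11 81]
  14. access 11: HIT. Next use of 11: never. Cache: [11 81]
  15. access 97: MISS, evict 11 (next use: never). Cache: [81 97]
  16. access 97: HIT. Next use of 97: step 17. Cache: [81 97]
  17. access 97: HIT. Next use of 97: step 22. Cache: [81 97]
  18. access 35: MISS, evict 97 (next use: step 22). Cache: [81 35]
  19. access 52: MISS, evict 35 (next use: never). Cache: [81 52]
  20. access 52: HIT. Next use of 52: never. Cache: [81 52]
  21. access 81: HIT. Next use of 81: never. Cache: [81 52]
  22. access 97: MISS, evict 81 (next use: never). Cache: [52 97]
  23. access 26: MISS, evict 52 (next use: never). Cache: [97 26]
  24. access 97: HIT. Next use of 97: never. Cache: [97 26]
Total: 13 hits, 11 misses, 9 evictions

Answer: 9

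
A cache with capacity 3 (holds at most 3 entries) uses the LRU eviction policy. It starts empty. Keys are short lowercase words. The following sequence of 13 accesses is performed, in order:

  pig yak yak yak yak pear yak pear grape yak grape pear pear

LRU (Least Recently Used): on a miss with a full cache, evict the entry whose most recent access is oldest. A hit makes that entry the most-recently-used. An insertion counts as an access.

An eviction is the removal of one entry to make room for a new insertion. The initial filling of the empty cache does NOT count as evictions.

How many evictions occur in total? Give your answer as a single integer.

Answer: 1

Derivation:
LRU simulation (capacity=3):
  1. access pig: MISS. Cache (LRU->MRU): [pig]
  2. access yak: MISS. Cache (LRU->MRU): [pig yak]
  3. access yak: HIT. Cache (LRU->MRU): [pig yak]
  4. access yak: HIT. Cache (LRU->MRU): [pig yak]
  5. access yak: HIT. Cache (LRU->MRU): [pig yak]
  6. access pear: MISS. Cache (LRU->MRU): [pig yak pear]
  7. access yak: HIT. Cache (LRU->MRU): [pig pear yak]
  8. access pear: HIT. Cache (LRU->MRU): [pig yak pear]
  9. access grape: MISS, evict pig. Cache (LRU->MRU): [yak pear grape]
  10. access yak: HIT. Cache (LRU->MRU): [pear grape yak]
  11. access grape: HIT. Cache (LRU->MRU): [pear yak grape]
  12. access pear: HIT. Cache (LRU->MRU): [yak grape pear]
  13. access pear: HIT. Cache (LRU->MRU): [yak grape pear]
Total: 9 hits, 4 misses, 1 evictions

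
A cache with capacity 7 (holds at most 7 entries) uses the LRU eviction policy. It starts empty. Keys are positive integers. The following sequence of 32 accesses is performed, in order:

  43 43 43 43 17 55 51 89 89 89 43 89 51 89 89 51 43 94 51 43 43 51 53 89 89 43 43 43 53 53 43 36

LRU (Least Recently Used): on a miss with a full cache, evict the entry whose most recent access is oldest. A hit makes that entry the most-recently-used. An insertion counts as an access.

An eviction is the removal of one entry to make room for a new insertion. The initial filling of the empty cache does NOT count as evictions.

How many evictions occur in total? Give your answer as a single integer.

LRU simulation (capacity=7):
  1. access 43: MISS. Cache (LRU->MRU): [43]
  2. access 43: HIT. Cache (LRU->MRU): [43]
  3. access 43: HIT. Cache (LRU->MRU): [43]
  4. access 43: HIT. Cache (LRU->MRU): [43]
  5. access 17: MISS. Cache (LRU->MRU): [43 17]
  6. access 55: MISS. Cache (LRU->MRU): [43 17 55]
  7. access 51: MISS. Cache (LRU->MRU): [43 17 55 51]
  8. access 89: MISS. Cache (LRU->MRU): [43 17 55 51 89]
  9. access 89: HIT. Cache (LRU->MRU): [43 17 55 51 89]
  10. access 89: HIT. Cache (LRU->MRU): [43 17 55 51 89]
  11. access 43: HIT. Cache (LRU->MRU): [17 55 51 89 43]
  12. access 89: HIT. Cache (LRU->MRU): [17 55 51 43 89]
  13. access 51: HIT. Cache (LRU->MRU): [17 55 43 89 51]
  14. access 89: HIT. Cache (LRU->MRU): [17 55 43 51 89]
  15. access 89: HIT. Cache (LRU->MRU): [17 55 43 51 89]
  16. access 51: HIT. Cache (LRU->MRU): [17 55 43 89 51]
  17. access 43: HIT. Cache (LRU->MRU): [17 55 89 51 43]
  18. access 94: MISS. Cache (LRU->MRU): [17 55 89 51 43 94]
  19. access 51: HIT. Cache (LRU->MRU): [17 55 89 43 94 51]
  20. access 43: HIT. Cache (LRU->MRU): [17 55 89 94 51 43]
  21. access 43: HIT. Cache (LRU->MRU): [17 55 89 94 51 43]
  22. access 51: HIT. Cache (LRU->MRU): [17 55 89 94 43 51]
  23. access 53: MISS. Cache (LRU->MRU): [17 55 89 94 43 51 53]
  24. access 89: HIT. Cache (LRU->MRU): [17 55 94 43 51 53 89]
  25. access 89: HIT. Cache (LRU->MRU): [17 55 94 43 51 53 89]
  26. access 43: HIT. Cache (LRU->MRU): [17 55 94 51 53 89 43]
  27. access 43: HIT. Cache (LRU->MRU): [17 55 94 51 53 89 43]
  28. access 43: HIT. Cache (LRU->MRU): [17 55 94 51 53 89 43]
  29. access 53: HIT. Cache (LRU->MRU): [17 55 94 51 89 43 53]
  30. access 53: HIT. Cache (LRU->MRU): [17 55 94 51 89 43 53]
  31. access 43: HIT. Cache (LRU->MRU): [17 55 94 51 89 53 43]
  32. access 36: MISS, evict 17. Cache (LRU->MRU): [55 94 51 89 53 43 36]
Total: 24 hits, 8 misses, 1 evictions

Answer: 1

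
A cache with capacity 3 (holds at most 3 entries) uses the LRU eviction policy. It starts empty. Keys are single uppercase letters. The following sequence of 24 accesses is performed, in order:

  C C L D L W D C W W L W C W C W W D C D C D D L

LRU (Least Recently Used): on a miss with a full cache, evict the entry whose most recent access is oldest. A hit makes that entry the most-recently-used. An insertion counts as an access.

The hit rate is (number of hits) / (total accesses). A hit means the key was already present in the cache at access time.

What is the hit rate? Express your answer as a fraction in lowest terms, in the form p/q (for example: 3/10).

Answer: 2/3

Derivation:
LRU simulation (capacity=3):
  1. access C: MISS. Cache (LRU->MRU): [C]
  2. access C: HIT. Cache (LRU->MRU): [C]
  3. access L: MISS. Cache (LRU->MRU): [C L]
  4. access D: MISS. Cache (LRU->MRU): [C L D]
  5. access L: HIT. Cache (LRU->MRU): [C D L]
  6. access W: MISS, evict C. Cache (LRU->MRU): [D L W]
  7. access D: HIT. Cache (LRU->MRU): [L W D]
  8. access C: MISS, evict L. Cache (LRU->MRU): [W D C]
  9. access W: HIT. Cache (LRU->MRU): [D C W]
  10. access W: HIT. Cache (LRU->MRU): [D C W]
  11. access L: MISS, evict D. Cache (LRU->MRU): [C W L]
  12. access W: HIT. Cache (LRU->MRU): [C L W]
  13. access C: HIT. Cache (LRU->MRU): [L W C]
  14. access W: HIT. Cache (LRU->MRU): [L C W]
  15. access C: HIT. Cache (LRU->MRU): [L W C]
  16. access W: HIT. Cache (LRU->MRU): [L C W]
  17. access W: HIT. Cache (LRU->MRU): [L C W]
  18. access D: MISS, evict L. Cache (LRU->MRU): [C W D]
  19. access C: HIT. Cache (LRU->MRU): [W D C]
  20. access D: HIT. Cache (LRU->MRU): [W C D]
  21. access C: HIT. Cache (LRU->MRU): [W D C]
  22. access D: HIT. Cache (LRU->MRU): [W C D]
  23. access D: HIT. Cache (LRU->MRU): [W C D]
  24. access L: MISS, evict W. Cache (LRU->MRU): [C D L]
Total: 16 hits, 8 misses, 5 evictions

Hit rate = 16/24 = 2/3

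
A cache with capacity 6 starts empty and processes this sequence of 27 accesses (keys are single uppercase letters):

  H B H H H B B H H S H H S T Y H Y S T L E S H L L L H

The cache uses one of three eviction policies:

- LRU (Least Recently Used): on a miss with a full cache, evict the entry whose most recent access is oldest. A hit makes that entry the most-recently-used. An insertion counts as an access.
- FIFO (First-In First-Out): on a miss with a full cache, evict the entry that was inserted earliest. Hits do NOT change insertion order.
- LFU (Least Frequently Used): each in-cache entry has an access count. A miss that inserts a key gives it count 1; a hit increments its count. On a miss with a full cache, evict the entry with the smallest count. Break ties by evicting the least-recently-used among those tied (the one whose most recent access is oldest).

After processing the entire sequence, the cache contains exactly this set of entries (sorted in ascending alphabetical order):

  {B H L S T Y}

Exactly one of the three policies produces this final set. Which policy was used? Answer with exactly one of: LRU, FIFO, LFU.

Simulating under each policy and comparing final sets:
  LRU: final set = {E H L S T Y} -> differs
  FIFO: final set = {E H L S T Y} -> differs
  LFU: final set = {B H L S T Y} -> MATCHES target
Only LFU produces the target set.

Answer: LFU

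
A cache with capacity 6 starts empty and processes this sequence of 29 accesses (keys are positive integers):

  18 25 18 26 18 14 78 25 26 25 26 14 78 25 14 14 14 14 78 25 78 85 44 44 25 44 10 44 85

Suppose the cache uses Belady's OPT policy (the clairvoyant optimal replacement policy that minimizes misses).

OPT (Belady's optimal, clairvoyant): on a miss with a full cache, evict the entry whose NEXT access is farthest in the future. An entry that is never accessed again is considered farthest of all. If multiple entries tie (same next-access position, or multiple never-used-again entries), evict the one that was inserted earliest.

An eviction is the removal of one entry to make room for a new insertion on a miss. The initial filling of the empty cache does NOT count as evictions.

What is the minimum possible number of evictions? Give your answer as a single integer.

Answer: 2

Derivation:
OPT (Belady) simulation (capacity=6):
  1. access 18: MISS. Cache: [18]
  2. access 25: MISS. Cache: [18 25]
  3. access 18: HIT. Next use of 18: step 5. Cache: [18 25]
  4. access 26: MISS. Cache: [18 25 26]
  5. access 18: HIT. Next use of 18: never. Cache: [18 25 26]
  6. access 14: MISS. Cache: [18 25 26 14]
  7. access 78: MISS. Cache: [18 25 26 14 78]
  8. access 25: HIT. Next use of 25: step 10. Cache: [18 25 26 14 78]
  9. access 26: HIT. Next use of 26: step 11. Cache: [18 25 26 14 78]
  10. access 25: HIT. Next use of 25: step 14. Cache: [18 25 26 14 78]
  11. access 26: HIT. Next use of 26: never. Cache: [18 25 26 14 78]
  12. access 14: HIT. Next use of 14: step 15. Cache: [18 25 26 14 78]
  13. access 78: HIT. Next use of 78: step 19. Cache: [18 25 26 14 78]
  14. access 25: HIT. Next use of 25: step 20. Cache: [18 25 26 14 78]
  15. access 14: HIT. Next use of 14: step 16. Cache: [18 25 26 14 78]
  16. access 14: HIT. Next use of 14: step 17. Cache: [18 25 26 14 78]
  17. access 14: HIT. Next use of 14: step 18. Cache: [18 25 26 14 78]
  18. access 14: HIT. Next use of 14: never. Cache: [18 25 26 14 78]
  19. access 78: HIT. Next use of 78: step 21. Cache: [18 25 26 14 78]
  20. access 25: HIT. Next use of 25: step 25. Cache: [18 25 26 14 78]
  21. access 78: HIT. Next use of 78: never. Cache: [18 25 26 14 78]
  22. access 85: MISS. Cache: [18 25 26 14 78 85]
  23. access 44: MISS, evict 18 (next use: never). Cache: [25 26 14 78 85 44]
  24. access 44: HIT. Next use of 44: step 26. Cache: [25 26 14 78 85 44]
  25. access 25: HIT. Next use of 25: never. Cache: [25 26 14 78 85 44]
  26. access 44: HIT. Next use of 44: step 28. Cache: [25 26 14 78 85 44]
  27. access 10: MISS, evict 25 (next use: never). Cache: [26 14 78 85 44 10]
  28. access 44: HIT. Next use of 44: never. Cache: [26 14 78 85 44 10]
  29. access 85: HIT. Next use of 85: never. Cache: [26 14 78 85 44 10]
Total: 21 hits, 8 misses, 2 evictions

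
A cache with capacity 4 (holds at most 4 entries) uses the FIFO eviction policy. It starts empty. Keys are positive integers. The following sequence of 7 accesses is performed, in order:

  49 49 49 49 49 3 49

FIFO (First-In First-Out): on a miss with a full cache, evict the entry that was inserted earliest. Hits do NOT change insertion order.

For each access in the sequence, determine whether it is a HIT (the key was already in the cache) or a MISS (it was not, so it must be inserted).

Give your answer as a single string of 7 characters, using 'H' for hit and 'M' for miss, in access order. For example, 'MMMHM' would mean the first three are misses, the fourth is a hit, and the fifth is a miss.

FIFO simulation (capacity=4):
  1. access 49: MISS. Cache (old->new): [49]
  2. access 49: HIT. Cache (old->new): [49]
  3. access 49: HIT. Cache (old->new): [49]
  4. access 49: HIT. Cache (old->new): [49]
  5. access 49: HIT. Cache (old->new): [49]
  6. access 3: MISS. Cache (old->new): [49 3]
  7. access 49: HIT. Cache (old->new): [49 3]
Total: 5 hits, 2 misses, 0 evictions

Answer: MHHHHMH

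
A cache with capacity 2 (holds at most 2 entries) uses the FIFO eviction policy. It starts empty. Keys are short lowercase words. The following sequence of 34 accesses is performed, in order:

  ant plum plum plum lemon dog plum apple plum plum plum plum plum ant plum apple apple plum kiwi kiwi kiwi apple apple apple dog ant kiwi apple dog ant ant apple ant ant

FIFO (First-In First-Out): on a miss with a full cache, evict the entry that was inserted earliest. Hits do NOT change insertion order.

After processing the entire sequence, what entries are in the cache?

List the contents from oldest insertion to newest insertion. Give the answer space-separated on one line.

FIFO simulation (capacity=2):
  1. access ant: MISS. Cache (old->new): [ant]
  2. access plum: MISS. Cache (old->new): [ant plum]
  3. access plum: HIT. Cache (old->new): [ant plum]
  4. access plum: HIT. Cache (old->new): [ant plum]
  5. access lemon: MISS, evict ant. Cache (old->new): [plum lemon]
  6. access dog: MISS, evict plum. Cache (old->new): [lemon dog]
  7. access plum: MISS, evict lemon. Cache (old->new): [dog plum]
  8. access apple: MISS, evict dog. Cache (old->new): [plum apple]
  9. access plum: HIT. Cache (old->new): [plum apple]
  10. access plum: HIT. Cache (old->new): [plum apple]
  11. access plum: HIT. Cache (old->new): [plum apple]
  12. access plum: HIT. Cache (old->new): [plum apple]
  13. access plum: HIT. Cache (old->new): [plum apple]
  14. access ant: MISS, evict plum. Cache (old->new): [apple ant]
  15. access plum: MISS, evict apple. Cache (old->new): [ant plum]
  16. access apple: MISS, evict ant. Cache (old->new): [plum apple]
  17. access apple: HIT. Cache (old->new): [plum apple]
  18. access plum: HIT. Cache (old->new): [plum apple]
  19. access kiwi: MISS, evict plum. Cache (old->new): [apple kiwi]
  20. access kiwi: HIT. Cache (old->new): [apple kiwi]
  21. access kiwi: HIT. Cache (old->new): [apple kiwi]
  22. access apple: HIT. Cache (old->new): [apple kiwi]
  23. access apple: HIT. Cache (old->new): [apple kiwi]
  24. access apple: HIT. Cache (old->new): [apple kiwi]
  25. access dog: MISS, evict apple. Cache (old->new): [kiwi dog]
  26. access ant: MISS, evict kiwi. Cache (old->new): [dog ant]
  27. access kiwi: MISS, evict dog. Cache (old->new): [ant kiwi]
  28. access apple: MISS, evict ant. Cache (old->new): [kiwi apple]
  29. access dog: MISS, evict kiwi. Cache (old->new): [apple dog]
  30. access ant: MISS, evict apple. Cache (old->new): [dog ant]
  31. access ant: HIT. Cache (old->new): [dog ant]
  32. access apple: MISS, evict dog. Cache (old->new): [ant apple]
  33. access ant: HIT. Cache (old->new): [ant apple]
  34. access ant: HIT. Cache (old->new): [ant apple]
Total: 17 hits, 17 misses, 15 evictions

Answer: ant apple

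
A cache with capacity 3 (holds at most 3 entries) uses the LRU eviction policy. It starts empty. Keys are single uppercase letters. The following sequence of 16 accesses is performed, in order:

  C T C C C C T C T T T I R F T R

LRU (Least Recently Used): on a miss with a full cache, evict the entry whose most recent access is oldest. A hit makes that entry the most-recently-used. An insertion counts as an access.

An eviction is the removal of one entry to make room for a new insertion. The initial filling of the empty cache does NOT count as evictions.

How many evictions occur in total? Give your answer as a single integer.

LRU simulation (capacity=3):
  1. access C: MISS. Cache (LRU->MRU): [C]
  2. access T: MISS. Cache (LRU->MRU): [C T]
  3. access C: HIT. Cache (LRU->MRU): [T C]
  4. access C: HIT. Cache (LRU->MRU): [T C]
  5. access C: HIT. Cache (LRU->MRU): [T C]
  6. access C: HIT. Cache (LRU->MRU): [T C]
  7. access T: HIT. Cache (LRU->MRU): [C T]
  8. access C: HIT. Cache (LRU->MRU): [T C]
  9. access T: HIT. Cache (LRU->MRU): [C T]
  10. access T: HIT. Cache (LRU->MRU): [C T]
  11. access T: HIT. Cache (LRU->MRU): [C T]
  12. access I: MISS. Cache (LRU->MRU): [C T I]
  13. access R: MISS, evict C. Cache (LRU->MRU): [T I R]
  14. access F: MISS, evict T. Cache (LRU->MRU): [I R F]
  15. access T: MISS, evict I. Cache (LRU->MRU): [R F T]
  16. access R: HIT. Cache (LRU->MRU): [F T R]
Total: 10 hits, 6 misses, 3 evictions

Answer: 3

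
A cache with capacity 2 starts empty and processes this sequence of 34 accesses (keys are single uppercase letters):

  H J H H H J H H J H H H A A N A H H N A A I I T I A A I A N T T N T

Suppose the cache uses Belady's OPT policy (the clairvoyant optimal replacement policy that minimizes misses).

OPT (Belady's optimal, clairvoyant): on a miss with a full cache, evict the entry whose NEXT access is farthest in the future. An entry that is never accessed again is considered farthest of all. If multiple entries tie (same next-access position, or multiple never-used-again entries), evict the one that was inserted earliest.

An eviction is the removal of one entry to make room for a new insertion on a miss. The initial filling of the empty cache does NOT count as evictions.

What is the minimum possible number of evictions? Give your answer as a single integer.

OPT (Belady) simulation (capacity=2):
  1. access H: MISS. Cache: [H]
  2. access J: MISS. Cache: [H J]
  3. access H: HIT. Next use of H: step 4. Cache: [H J]
  4. access H: HIT. Next use of H: step 5. Cache: [H J]
  5. access H: HIT. Next use of H: step 7. Cache: [H J]
  6. access J: HIT. Next use of J: step 9. Cache: [H J]
  7. access H: HIT. Next use of H: step 8. Cache: [H J]
  8. access H: HIT. Next use of H: step 10. Cache: [H J]
  9. access J: HIT. Next use of J: never. Cache: [H J]
  10. access H: HIT. Next use of H: step 11. Cache: [H J]
  11. access H: HIT. Next use of H: step 12. Cache: [H J]
  12. access H: HIT. Next use of H: step 17. Cache: [H J]
  13. access A: MISS, evict J (next use: never). Cache: [H A]
  14. access A: HIT. Next use of A: step 16. Cache: [H A]
  15. access N: MISS, evict H (next use: step 17). Cache: [A N]
  16. access A: HIT. Next use of A: step 20. Cache: [A N]
  17. access H: MISS, evict A (next use: step 20). Cache: [N H]
  18. access H: HIT. Next use of H: never. Cache: [N H]
  19. access N: HIT. Next use of N: step 30. Cache: [N H]
  20. access A: MISS, evict H (next use: never). Cache: [N A]
  21. access A: HIT. Next use of A: step 26. Cache: [N A]
  22. access I: MISS, evict N (next use: step 30). Cache: [A I]
  23. access I: HIT. Next use of I: step 25. Cache: [A I]
  24. access T: MISS, evict A (next use: step 26). Cache: [I T]
  25. access I: HIT. Next use of I: step 28. Cache: [I T]
  26. access A: MISS, evict T (next use: step 31). Cache: [I A]
  27. access A: HIT. Next use of A: step 29. Cache: [I A]
  28. access I: HIT. Next use of I: never. Cache: [I A]
  29. access A: HIT. Next use of A: never. Cache: [I A]
  30. access N: MISS, evict I (next use: never). Cache: [A N]
  31. access T: MISS, evict A (next use: never). Cache: [N T]
  32. access T: HIT. Next use of T: step 34. Cache: [N T]
  33. access N: HIT. Next use of N: never. Cache: [N T]
  34. access T: HIT. Next use of T: never. Cache: [N T]
Total: 23 hits, 11 misses, 9 evictions

Answer: 9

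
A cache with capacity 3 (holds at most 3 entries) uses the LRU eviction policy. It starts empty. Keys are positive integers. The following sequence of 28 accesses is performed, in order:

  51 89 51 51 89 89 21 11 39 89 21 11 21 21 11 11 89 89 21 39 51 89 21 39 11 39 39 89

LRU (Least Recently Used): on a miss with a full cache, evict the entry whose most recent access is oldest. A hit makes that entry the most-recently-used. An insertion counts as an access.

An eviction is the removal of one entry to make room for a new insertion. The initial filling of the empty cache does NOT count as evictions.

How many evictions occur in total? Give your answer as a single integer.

Answer: 12

Derivation:
LRU simulation (capacity=3):
  1. access 51: MISS. Cache (LRU->MRU): [51]
  2. access 89: MISS. Cache (LRU->MRU): [51 89]
  3. access 51: HIT. Cache (LRU->MRU): [89 51]
  4. access 51: HIT. Cache (LRU->MRU): [89 51]
  5. access 89: HIT. Cache (LRU->MRU): [51 89]
  6. access 89: HIT. Cache (LRU->MRU): [51 89]
  7. access 21: MISS. Cache (LRU->MRU): [51 89 21]
  8. access 11: MISS, evict 51. Cache (LRU->MRU): [89 21 11]
  9. access 39: MISS, evict 89. Cache (LRU->MRU): [21 11 39]
  10. access 89: MISS, evict 21. Cache (LRU->MRU): [11 39 89]
  11. access 21: MISS, evict 11. Cache (LRU->MRU): [39 89 21]
  12. access 11: MISS, evict 39. Cache (LRU->MRU): [89 21 11]
  13. access 21: HIT. Cache (LRU->MRU): [89 11 21]
  14. access 21: HIT. Cache (LRU->MRU): [89 11 21]
  15. access 11: HIT. Cache (LRU->MRU): [89 21 11]
  16. access 11: HIT. Cache (LRU->MRU): [89 21 11]
  17. access 89: HIT. Cache (LRU->MRU): [21 11 89]
  18. access 89: HIT. Cache (LRU->MRU): [21 11 89]
  19. access 21: HIT. Cache (LRU->MRU): [11 89 21]
  20. access 39: MISS, evict 11. Cache (LRU->MRU): [89 21 39]
  21. access 51: MISS, evict 89. Cache (LRU->MRU): [21 39 51]
  22. access 89: MISS, evict 21. Cache (LRU->MRU): [39 51 89]
  23. access 21: MISS, evict 39. Cache (LRU->MRU): [51 89 21]
  24. access 39: MISS, evict 51. Cache (LRU->MRU): [89 21 39]
  25. access 11: MISS, evict 89. Cache (LRU->MRU): [21 39 11]
  26. access 39: HIT. Cache (LRU->MRU): [21 11 39]
  27. access 39: HIT. Cache (LRU->MRU): [21 11 39]
  28. access 89: MISS, evict 21. Cache (LRU->MRU): [11 39 89]
Total: 13 hits, 15 misses, 12 evictions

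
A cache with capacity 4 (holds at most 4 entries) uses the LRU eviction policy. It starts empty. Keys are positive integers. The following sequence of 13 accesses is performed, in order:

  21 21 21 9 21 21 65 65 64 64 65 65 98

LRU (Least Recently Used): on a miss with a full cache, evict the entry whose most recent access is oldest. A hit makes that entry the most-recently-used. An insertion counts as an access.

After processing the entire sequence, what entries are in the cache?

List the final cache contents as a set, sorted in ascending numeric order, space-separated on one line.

LRU simulation (capacity=4):
  1. access 21: MISS. Cache (LRU->MRU): [21]
  2. access 21: HIT. Cache (LRU->MRU): [21]
  3. access 21: HIT. Cache (LRU->MRU): [21]
  4. access 9: MISS. Cache (LRU->MRU): [21 9]
  5. access 21: HIT. Cache (LRU->MRU): [9 21]
  6. access 21: HIT. Cache (LRU->MRU): [9 21]
  7. access 65: MISS. Cache (LRU->MRU): [9 21 65]
  8. access 65: HIT. Cache (LRU->MRU): [9 21 65]
  9. access 64: MISS. Cache (LRU->MRU): [9 21 65 64]
  10. access 64: HIT. Cache (LRU->MRU): [9 21 65 64]
  11. access 65: HIT. Cache (LRU->MRU): [9 21 64 65]
  12. access 65: HIT. Cache (LRU->MRU): [9 21 64 65]
  13. access 98: MISS, evict 9. Cache (LRU->MRU): [21 64 65 98]
Total: 8 hits, 5 misses, 1 evictions

Answer: 21 64 65 98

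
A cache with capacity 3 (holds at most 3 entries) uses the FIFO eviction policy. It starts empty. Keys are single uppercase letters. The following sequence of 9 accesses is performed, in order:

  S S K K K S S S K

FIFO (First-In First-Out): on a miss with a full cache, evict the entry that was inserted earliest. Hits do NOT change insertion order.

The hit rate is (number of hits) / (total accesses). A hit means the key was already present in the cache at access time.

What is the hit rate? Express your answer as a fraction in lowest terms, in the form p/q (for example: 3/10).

FIFO simulation (capacity=3):
  1. access S: MISS. Cache (old->new): [S]
  2. access S: HIT. Cache (old->new): [S]
  3. access K: MISS. Cache (old->new): [S K]
  4. access K: HIT. Cache (old->new): [S K]
  5. access K: HIT. Cache (old->new): [S K]
  6. access S: HIT. Cache (old->new): [S K]
  7. access S: HIT. Cache (old->new): [S K]
  8. access S: HIT. Cache (old->new): [S K]
  9. access K: HIT. Cache (old->new): [S K]
Total: 7 hits, 2 misses, 0 evictions

Hit rate = 7/9

Answer: 7/9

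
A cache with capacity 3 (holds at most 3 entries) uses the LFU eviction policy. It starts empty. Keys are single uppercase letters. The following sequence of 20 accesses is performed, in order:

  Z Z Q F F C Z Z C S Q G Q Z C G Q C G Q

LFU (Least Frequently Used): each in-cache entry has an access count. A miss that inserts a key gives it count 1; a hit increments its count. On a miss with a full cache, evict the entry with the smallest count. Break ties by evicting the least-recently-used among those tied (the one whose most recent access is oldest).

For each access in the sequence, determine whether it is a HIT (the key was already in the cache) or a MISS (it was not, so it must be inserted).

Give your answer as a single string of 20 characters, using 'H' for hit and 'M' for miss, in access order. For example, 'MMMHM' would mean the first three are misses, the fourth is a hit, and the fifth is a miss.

Answer: MHMMHMHHHMMMMHHMMHMM

Derivation:
LFU simulation (capacity=3):
  1. access Z: MISS. Cache: [Z(c=1)]
  2. access Z: HIT, count now 2. Cache: [Z(c=2)]
  3. access Q: MISS. Cache: [Q(c=1) Z(c=2)]
  4. access F: MISS. Cache: [Q(c=1) F(c=1) Z(c=2)]
  5. access F: HIT, count now 2. Cache: [Q(c=1) Z(c=2) F(c=2)]
  6. access C: MISS, evict Q(c=1). Cache: [C(c=1) Z(c=2) F(c=2)]
  7. access Z: HIT, count now 3. Cache: [C(c=1) F(c=2) Z(c=3)]
  8. access Z: HIT, count now 4. Cache: [C(c=1) F(c=2) Z(c=4)]
  9. access C: HIT, count now 2. Cache: [F(c=2) C(c=2) Z(c=4)]
  10. access S: MISS, evict F(c=2). Cache: [S(c=1) C(c=2) Z(c=4)]
  11. access Q: MISS, evict S(c=1). Cache: [Q(c=1) C(c=2) Z(c=4)]
  12. access G: MISS, evict Q(c=1). Cache: [G(c=1) C(c=2) Z(c=4)]
  13. access Q: MISS, evict G(c=1). Cache: [Q(c=1) C(c=2) Z(c=4)]
  14. access Z: HIT, count now 5. Cache: [Q(c=1) C(c=2) Z(c=5)]
  15. access C: HIT, count now 3. Cache: [Q(c=1) C(c=3) Z(c=5)]
  16. access G: MISS, evict Q(c=1). Cache: [G(c=1) C(c=3) Z(c=5)]
  17. access Q: MISS, evict G(c=1). Cache: [Q(c=1) C(c=3) Z(c=5)]
  18. access C: HIT, count now 4. Cache: [Q(c=1) C(c=4) Z(c=5)]
  19. access G: MISS, evict Q(c=1). Cache: [G(c=1) C(c=4) Z(c=5)]
  20. access Q: MISS, evict G(c=1). Cache: [Q(c=1) C(c=4) Z(c=5)]
Total: 8 hits, 12 misses, 9 evictions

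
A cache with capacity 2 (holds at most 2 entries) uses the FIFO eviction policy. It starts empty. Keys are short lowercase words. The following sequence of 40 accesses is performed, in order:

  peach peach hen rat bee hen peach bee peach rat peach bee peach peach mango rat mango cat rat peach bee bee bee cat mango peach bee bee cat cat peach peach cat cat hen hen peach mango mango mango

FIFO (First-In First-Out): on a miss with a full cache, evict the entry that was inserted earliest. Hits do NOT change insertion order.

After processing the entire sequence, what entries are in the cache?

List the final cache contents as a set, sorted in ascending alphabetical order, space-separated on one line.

Answer: hen mango

Derivation:
FIFO simulation (capacity=2):
  1. access peach: MISS. Cache (old->new): [peach]
  2. access peach: HIT. Cache (old->new): [peach]
  3. access hen: MISS. Cache (old->new): [peach hen]
  4. access rat: MISS, evict peach. Cache (old->new): [hen rat]
  5. access bee: MISS, evict hen. Cache (old->new): [rat bee]
  6. access hen: MISS, evict rat. Cache (old->new): [bee hen]
  7. access peach: MISS, evict bee. Cache (old->new): [hen peach]
  8. access bee: MISS, evict hen. Cache (old->new): [peach bee]
  9. access peach: HIT. Cache (old->new): [peach bee]
  10. access rat: MISS, evict peach. Cache (old->new): [bee rat]
  11. access peach: MISS, evict bee. Cache (old->new): [rat peach]
  12. access bee: MISS, evict rat. Cache (old->new): [peach bee]
  13. access peach: HIT. Cache (old->new): [peach bee]
  14. access peach: HIT. Cache (old->new): [peach bee]
  15. access mango: MISS, evict peach. Cache (old->new): [bee mango]
  16. access rat: MISS, evict bee. Cache (old->new): [mango rat]
  17. access mango: HIT. Cache (old->new): [mango rat]
  18. access cat: MISS, evict mango. Cache (old->new): [rat cat]
  19. access rat: HIT. Cache (old->new): [rat cat]
  20. access peach: MISS, evict rat. Cache (old->new): [cat peach]
  21. access bee: MISS, evict cat. Cache (old->new): [peach bee]
  22. access bee: HIT. Cache (old->new): [peach bee]
  23. access bee: HIT. Cache (old->new): [peach bee]
  24. access cat: MISS, evict peach. Cache (old->new): [bee cat]
  25. access mango: MISS, evict bee. Cache (old->new): [cat mango]
  26. access peach: MISS, evict cat. Cache (old->new): [mango peach]
  27. access bee: MISS, evict mango. Cache (old->new): [peach bee]
  28. access bee: HIT. Cache (old->new): [peach bee]
  29. access cat: MISS, evict peach. Cache (old->new): [bee cat]
  30. access cat: HIT. Cache (old->new): [bee cat]
  31. access peach: MISS, evict bee. Cache (old->new): [cat peach]
  32. access peach: HIT. Cache (old->new): [cat peach]
  33. access cat: HIT. Cache (old->new): [cat peach]
  34. access cat: HIT. Cache (old->new): [cat peach]
  35. access hen: MISS, evict cat. Cache (old->new): [peach hen]
  36. access hen: HIT. Cache (old->new): [peach hen]
  37. access peach: HIT. Cache (old->new): [peach hen]
  38. access mango: MISS, evict peach. Cache (old->new): [hen mango]
  39. access mango: HIT. Cache (old->new): [hen mango]
  40. access mango: HIT. Cache (old->new): [hen mango]
Total: 17 hits, 23 misses, 21 evictions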